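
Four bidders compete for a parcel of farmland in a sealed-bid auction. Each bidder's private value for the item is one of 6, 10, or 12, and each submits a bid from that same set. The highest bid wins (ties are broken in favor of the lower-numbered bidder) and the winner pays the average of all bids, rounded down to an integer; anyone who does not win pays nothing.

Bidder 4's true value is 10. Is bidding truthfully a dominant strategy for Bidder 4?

No

Consider the case where Bidder 1 bids 6, Bidder 2 bids 6 and Bidder 3 bids 10.
Truthful bid 10: loses, pays 0, utility 0.
Bid 12 instead: wins, pays 8, utility 10 - 8 = 2.
Since 2 > 0, bidding 12 is strictly better here, so truthful bidding is not dominant.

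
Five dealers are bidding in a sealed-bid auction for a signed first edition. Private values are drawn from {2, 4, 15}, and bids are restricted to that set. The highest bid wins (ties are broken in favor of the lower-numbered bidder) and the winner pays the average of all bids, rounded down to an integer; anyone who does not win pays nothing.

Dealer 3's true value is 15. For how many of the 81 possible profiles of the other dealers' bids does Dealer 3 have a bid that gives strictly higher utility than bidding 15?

4

Others bid (2, 2, 2, 2): truth gives 11; bid 4 gives 13 > 11. Violating.
Others bid (2, 2, 2, 4): truth gives 10; bid 4 gives 13 > 10. Violating.
Others bid (2, 2, 4, 2): truth gives 10; bid 4 gives 13 > 10. Violating.
Others bid (2, 2, 4, 4): truth gives 10; bid 4 gives 12 > 10. Violating.
Others bid (2, 2, 2, 15): truth gives 8; no alternative beats it.
Others bid (2, 2, 4, 15): truth gives 8; no alternative beats it.
(Checking all 81 profiles: 4 have a profitable deviation, 77 do not.)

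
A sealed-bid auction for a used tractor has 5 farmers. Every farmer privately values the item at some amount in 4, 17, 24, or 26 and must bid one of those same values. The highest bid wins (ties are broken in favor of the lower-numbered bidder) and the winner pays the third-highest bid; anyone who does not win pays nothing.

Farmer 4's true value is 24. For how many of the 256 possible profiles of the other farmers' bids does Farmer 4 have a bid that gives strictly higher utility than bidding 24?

Others bid (4, 4, 4, 26): truth gives 0; bid 26 gives 20 > 0. Violating.
Others bid (4, 4, 17, 26): truth gives 0; bid 26 gives 7 > 0. Violating.
Others bid (4, 4, 24, 4): truth gives 0; bid 26 gives 20 > 0. Violating.
Others bid (4, 4, 24, 17): truth gives 0; bid 26 gives 7 > 0. Violating.
Others bid (4, 4, 4, 4): truth gives 20; no alternative beats it.
Others bid (4, 4, 4, 17): truth gives 20; no alternative beats it.
(Checking all 256 profiles: 32 have a profitable deviation, 224 do not.)

32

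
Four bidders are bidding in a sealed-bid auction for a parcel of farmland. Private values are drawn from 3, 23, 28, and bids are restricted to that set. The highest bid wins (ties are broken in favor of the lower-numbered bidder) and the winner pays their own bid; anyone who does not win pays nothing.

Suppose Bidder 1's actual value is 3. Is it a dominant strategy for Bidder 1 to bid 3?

Yes

Check each profile of the others' bids and compare truth against every alternative bid.
Others bid (3, 3, 3): truth gives 0, best alternative gives -20.
Others bid (3, 3, 23): truth gives 0, best alternative gives -20.
Others bid (3, 23, 3): truth gives 0, best alternative gives -20.
Others bid (3, 23, 23): truth gives 0, best alternative gives -20.
Others bid (23, 3, 3): truth gives 0, best alternative gives -20.
Others bid (23, 3, 23): truth gives 0, best alternative gives -20.
(Remaining 21 profiles checked similarly; truth is weakly best in each.)
In every case the truthful bid is at least as good as any alternative, so it is a dominant strategy.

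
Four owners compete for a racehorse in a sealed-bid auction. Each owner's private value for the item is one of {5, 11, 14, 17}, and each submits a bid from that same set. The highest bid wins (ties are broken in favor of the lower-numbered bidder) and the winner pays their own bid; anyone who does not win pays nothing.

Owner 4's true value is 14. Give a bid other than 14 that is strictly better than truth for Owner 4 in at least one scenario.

11

Suppose Owner 1 bids 5, Owner 2 bids 5 and Owner 3 bids 5.
Bid 14: wins, pays 14, utility 14 - 14 = 0.
Bid 11: wins, pays 11, utility 14 - 11 = 3.
So bidding 11 beats truth here (3 > 0).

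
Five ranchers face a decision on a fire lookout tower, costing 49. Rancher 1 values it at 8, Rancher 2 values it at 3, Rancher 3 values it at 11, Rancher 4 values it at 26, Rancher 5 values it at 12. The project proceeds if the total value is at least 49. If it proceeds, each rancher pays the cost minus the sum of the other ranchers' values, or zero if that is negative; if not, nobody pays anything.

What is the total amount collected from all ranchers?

16

Total value 60 ≥ cost 49, so it is built.
Rancher 1: others sum to 52; max(0, 49 - 52) = 0.
Rancher 2: others sum to 57; max(0, 49 - 57) = 0.
Rancher 3: others sum to 49; max(0, 49 - 49) = 0.
Rancher 4: others sum to 34; max(0, 49 - 34) = 15.
Rancher 5: others sum to 48; max(0, 49 - 48) = 1.
Total collected = 0 + 0 + 0 + 15 + 1 = 16.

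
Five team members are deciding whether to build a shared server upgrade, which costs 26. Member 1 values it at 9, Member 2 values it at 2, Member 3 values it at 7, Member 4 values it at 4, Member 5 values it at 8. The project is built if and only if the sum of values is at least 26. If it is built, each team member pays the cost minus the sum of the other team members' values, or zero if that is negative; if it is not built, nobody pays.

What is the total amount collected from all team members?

Total value 30 ≥ cost 26, so it is built.
Member 1: others sum to 21; max(0, 26 - 21) = 5.
Member 2: others sum to 28; max(0, 26 - 28) = 0.
Member 3: others sum to 23; max(0, 26 - 23) = 3.
Member 4: others sum to 26; max(0, 26 - 26) = 0.
Member 5: others sum to 22; max(0, 26 - 22) = 4.
Total collected = 5 + 0 + 3 + 0 + 4 = 12.

12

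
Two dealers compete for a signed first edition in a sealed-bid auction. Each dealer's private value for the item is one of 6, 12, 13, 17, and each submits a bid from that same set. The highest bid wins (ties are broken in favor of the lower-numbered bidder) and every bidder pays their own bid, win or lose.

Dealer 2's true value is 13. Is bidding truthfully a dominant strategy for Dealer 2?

No

Consider the case where Dealer 1 bids 6.
Truthful bid 13: wins, pays 13, utility 13 - 13 = 0.
Bid 12 instead: wins, pays 12, utility 13 - 12 = 1.
Since 1 > 0, bidding 12 is strictly better here, so truthful bidding is not dominant.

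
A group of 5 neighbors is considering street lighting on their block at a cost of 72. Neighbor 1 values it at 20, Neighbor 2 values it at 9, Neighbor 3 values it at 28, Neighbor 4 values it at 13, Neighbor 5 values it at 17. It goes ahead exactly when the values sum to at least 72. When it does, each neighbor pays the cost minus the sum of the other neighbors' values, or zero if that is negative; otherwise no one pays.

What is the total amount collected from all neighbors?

20

Total value 87 ≥ cost 72, so it is built.
Neighbor 1: others sum to 67; max(0, 72 - 67) = 5.
Neighbor 2: others sum to 78; max(0, 72 - 78) = 0.
Neighbor 3: others sum to 59; max(0, 72 - 59) = 13.
Neighbor 4: others sum to 74; max(0, 72 - 74) = 0.
Neighbor 5: others sum to 70; max(0, 72 - 70) = 2.
Total collected = 5 + 0 + 13 + 0 + 2 = 20.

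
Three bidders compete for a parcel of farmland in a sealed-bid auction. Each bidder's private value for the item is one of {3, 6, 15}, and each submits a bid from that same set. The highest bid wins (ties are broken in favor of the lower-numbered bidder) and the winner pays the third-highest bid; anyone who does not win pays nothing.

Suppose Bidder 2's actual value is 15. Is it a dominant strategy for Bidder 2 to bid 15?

Check each profile of the others' bids and compare truth against every alternative bid.
Others bid (3, 15): truth gives 12, best alternative gives 0.
Others bid (6, 3): truth gives 12, best alternative gives 0.
Others bid (6, 6): truth gives 9, best alternative gives 0.
Others bid (6, 15): truth gives 9, best alternative gives 0.
Others bid (3, 3): truth gives 12, best alternative gives 12.
Others bid (3, 6): truth gives 12, best alternative gives 12.
(Remaining 3 profiles checked similarly; truth is weakly best in each.)
In every case the truthful bid is at least as good as any alternative, so it is a dominant strategy.

Yes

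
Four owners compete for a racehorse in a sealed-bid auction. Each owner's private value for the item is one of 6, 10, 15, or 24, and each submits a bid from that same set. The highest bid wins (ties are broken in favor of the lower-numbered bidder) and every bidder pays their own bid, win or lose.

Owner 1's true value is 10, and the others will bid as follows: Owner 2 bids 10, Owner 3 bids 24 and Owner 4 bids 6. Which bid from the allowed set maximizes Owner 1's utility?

Bid 6: loses but pays 6, utility -6.
Bid 10: loses but pays 10, utility -10.
Bid 15: loses but pays 15, utility -15.
Bid 24: wins, pays 24, utility 10 - 24 = -14.
The best choice is 6 with utility -6.

6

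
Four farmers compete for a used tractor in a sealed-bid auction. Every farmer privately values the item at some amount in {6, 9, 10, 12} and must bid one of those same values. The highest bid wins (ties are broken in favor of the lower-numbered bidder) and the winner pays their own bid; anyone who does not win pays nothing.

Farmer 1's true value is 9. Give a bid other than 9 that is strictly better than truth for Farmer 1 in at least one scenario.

Suppose Farmer 2 bids 6, Farmer 3 bids 6 and Farmer 4 bids 6.
Bid 9: wins, pays 9, utility 9 - 9 = 0.
Bid 6: wins, pays 6, utility 9 - 6 = 3.
So bidding 6 beats truth here (3 > 0).

6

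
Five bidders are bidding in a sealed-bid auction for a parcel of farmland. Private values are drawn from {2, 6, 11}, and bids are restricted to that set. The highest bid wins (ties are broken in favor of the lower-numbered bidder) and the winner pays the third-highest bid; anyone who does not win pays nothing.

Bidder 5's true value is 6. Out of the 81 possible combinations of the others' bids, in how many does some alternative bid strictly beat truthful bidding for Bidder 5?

4

Others bid (2, 2, 2, 6): truth gives 0; bid 11 gives 4 > 0. Violating.
Others bid (2, 2, 6, 2): truth gives 0; bid 11 gives 4 > 0. Violating.
Others bid (2, 6, 2, 2): truth gives 0; bid 11 gives 4 > 0. Violating.
Others bid (6, 2, 2, 2): truth gives 0; bid 11 gives 4 > 0. Violating.
Others bid (2, 2, 2, 2): truth gives 4; no alternative beats it.
Others bid (2, 2, 2, 11): truth gives 0; no alternative beats it.
(Checking all 81 profiles: 4 have a profitable deviation, 77 do not.)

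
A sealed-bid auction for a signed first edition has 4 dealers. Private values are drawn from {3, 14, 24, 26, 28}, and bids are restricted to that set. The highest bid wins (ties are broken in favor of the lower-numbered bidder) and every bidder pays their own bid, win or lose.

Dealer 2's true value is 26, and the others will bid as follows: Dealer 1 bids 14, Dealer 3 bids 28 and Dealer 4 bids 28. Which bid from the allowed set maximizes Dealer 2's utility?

Bid 3: loses but pays 3, utility -3.
Bid 14: loses but pays 14, utility -14.
Bid 24: loses but pays 24, utility -24.
Bid 26: loses but pays 26, utility -26.
Bid 28: wins, pays 28, utility 26 - 28 = -2.
The best choice is 28 with utility -2.

28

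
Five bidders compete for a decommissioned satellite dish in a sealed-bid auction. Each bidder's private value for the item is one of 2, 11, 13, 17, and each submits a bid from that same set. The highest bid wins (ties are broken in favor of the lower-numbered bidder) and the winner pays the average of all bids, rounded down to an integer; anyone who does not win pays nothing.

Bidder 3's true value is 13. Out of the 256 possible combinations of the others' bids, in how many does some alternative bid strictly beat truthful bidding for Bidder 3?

Others bid (2, 2, 2, 2): truth gives 9; bid 11 gives 10 > 9. Violating.
Others bid (2, 2, 2, 11): truth gives 7; bid 11 gives 8 > 7. Violating.
Others bid (2, 2, 2, 17): truth gives 0; bid 17 gives 5 > 0. Violating.
Others bid (2, 2, 11, 2): truth gives 7; bid 11 gives 8 > 7. Violating.
Others bid (2, 2, 2, 13): truth gives 7; no alternative beats it.
Others bid (2, 2, 11, 11): truth gives 6; no alternative beats it.
(Checking all 256 profiles: 79 have a profitable deviation, 177 do not.)

79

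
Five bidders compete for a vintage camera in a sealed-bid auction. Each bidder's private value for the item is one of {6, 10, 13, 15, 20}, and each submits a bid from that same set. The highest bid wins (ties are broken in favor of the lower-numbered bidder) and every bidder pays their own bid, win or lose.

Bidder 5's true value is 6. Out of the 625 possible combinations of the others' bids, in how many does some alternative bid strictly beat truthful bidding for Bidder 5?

Others bid (6, 6, 6, 6): truth gives -6; bid 10 gives -4 > -6. Violating.
Others bid (6, 6, 6, 10): truth gives -6; no alternative beats it.
Others bid (6, 6, 6, 13): truth gives -6; no alternative beats it.
(Checking all 625 profiles: 1 has a profitable deviation, 624 do not.)

1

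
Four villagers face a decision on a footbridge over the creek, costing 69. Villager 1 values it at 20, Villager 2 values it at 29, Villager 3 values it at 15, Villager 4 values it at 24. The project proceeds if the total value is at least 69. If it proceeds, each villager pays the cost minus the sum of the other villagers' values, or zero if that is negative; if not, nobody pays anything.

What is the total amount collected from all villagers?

Total value 88 ≥ cost 69, so it is built.
Villager 1: others sum to 68; max(0, 69 - 68) = 1.
Villager 2: others sum to 59; max(0, 69 - 59) = 10.
Villager 3: others sum to 73; max(0, 69 - 73) = 0.
Villager 4: others sum to 64; max(0, 69 - 64) = 5.
Total collected = 1 + 10 + 0 + 5 = 16.

16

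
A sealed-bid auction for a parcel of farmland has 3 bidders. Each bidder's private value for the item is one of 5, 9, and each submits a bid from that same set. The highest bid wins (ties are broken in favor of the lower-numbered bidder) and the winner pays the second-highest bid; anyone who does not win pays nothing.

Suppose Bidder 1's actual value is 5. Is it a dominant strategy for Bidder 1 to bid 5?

Yes

Check each profile of the others' bids and compare truth against every alternative bid.
Others bid (5, 9): truth gives 0, best alternative gives -4.
Others bid (9, 5): truth gives 0, best alternative gives -4.
Others bid (9, 9): truth gives 0, best alternative gives -4.
Others bid (5, 5): truth gives 0, best alternative gives 0.
In every case the truthful bid is at least as good as any alternative, so it is a dominant strategy.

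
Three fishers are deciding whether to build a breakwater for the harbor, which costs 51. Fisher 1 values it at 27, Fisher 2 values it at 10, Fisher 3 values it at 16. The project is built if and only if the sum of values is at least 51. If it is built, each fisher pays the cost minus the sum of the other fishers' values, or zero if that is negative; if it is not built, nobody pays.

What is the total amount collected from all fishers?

Total value 53 ≥ cost 51, so it is built.
Fisher 1: others sum to 26; max(0, 51 - 26) = 25.
Fisher 2: others sum to 43; max(0, 51 - 43) = 8.
Fisher 3: others sum to 37; max(0, 51 - 37) = 14.
Total collected = 25 + 8 + 14 = 47.

47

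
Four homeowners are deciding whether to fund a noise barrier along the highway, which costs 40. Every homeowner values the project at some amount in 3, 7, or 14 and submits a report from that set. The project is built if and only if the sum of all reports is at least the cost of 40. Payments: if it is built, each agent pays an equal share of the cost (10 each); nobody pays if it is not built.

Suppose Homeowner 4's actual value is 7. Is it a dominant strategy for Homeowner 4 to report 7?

No

Consider the case where Homeowner 1 reports 7, Homeowner 2 reports 14 and Homeowner 3 reports 14.
Truthful report 7: project built, pays 10, utility 7 - 10 = -3.
Report 3 instead: project not built, utility 0.
Since 0 > -3, reporting 3 is strictly better here, so truthful reporting is not dominant.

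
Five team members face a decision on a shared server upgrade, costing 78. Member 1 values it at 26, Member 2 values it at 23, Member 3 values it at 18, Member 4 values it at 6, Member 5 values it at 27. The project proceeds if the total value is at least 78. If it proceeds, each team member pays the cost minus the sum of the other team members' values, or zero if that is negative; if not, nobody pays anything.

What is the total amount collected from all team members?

10

Total value 100 ≥ cost 78, so it is built.
Member 1: others sum to 74; max(0, 78 - 74) = 4.
Member 2: others sum to 77; max(0, 78 - 77) = 1.
Member 3: others sum to 82; max(0, 78 - 82) = 0.
Member 4: others sum to 94; max(0, 78 - 94) = 0.
Member 5: others sum to 73; max(0, 78 - 73) = 5.
Total collected = 4 + 1 + 0 + 0 + 5 = 10.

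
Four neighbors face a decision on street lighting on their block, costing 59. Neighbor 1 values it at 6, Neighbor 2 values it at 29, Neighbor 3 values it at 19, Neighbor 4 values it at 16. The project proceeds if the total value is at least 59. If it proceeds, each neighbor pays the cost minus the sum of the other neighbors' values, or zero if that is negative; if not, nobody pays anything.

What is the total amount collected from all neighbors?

31

Total value 70 ≥ cost 59, so it is built.
Neighbor 1: others sum to 64; max(0, 59 - 64) = 0.
Neighbor 2: others sum to 41; max(0, 59 - 41) = 18.
Neighbor 3: others sum to 51; max(0, 59 - 51) = 8.
Neighbor 4: others sum to 54; max(0, 59 - 54) = 5.
Total collected = 0 + 18 + 8 + 5 = 31.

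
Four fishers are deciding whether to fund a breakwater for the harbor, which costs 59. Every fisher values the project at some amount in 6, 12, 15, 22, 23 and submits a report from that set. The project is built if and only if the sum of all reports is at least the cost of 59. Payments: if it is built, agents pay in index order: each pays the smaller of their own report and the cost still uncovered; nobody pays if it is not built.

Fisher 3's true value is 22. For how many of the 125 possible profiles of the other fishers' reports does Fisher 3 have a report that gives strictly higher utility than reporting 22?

Others report (6, 15, 23): truth gives 0; report 15 gives 7 > 0. Violating.
Others report (6, 22, 22): truth gives 0; report 12 gives 10 > 0. Violating.
Others report (6, 22, 23): truth gives 0; report 12 gives 10 > 0. Violating.
Others report (6, 23, 15): truth gives 0; report 15 gives 7 > 0. Violating.
Others report (6, 6, 6): truth gives 0; no alternative beats it.
Others report (6, 6, 12): truth gives 0; no alternative beats it.
(Checking all 125 profiles: 75 have a profitable deviation, 50 do not.)

75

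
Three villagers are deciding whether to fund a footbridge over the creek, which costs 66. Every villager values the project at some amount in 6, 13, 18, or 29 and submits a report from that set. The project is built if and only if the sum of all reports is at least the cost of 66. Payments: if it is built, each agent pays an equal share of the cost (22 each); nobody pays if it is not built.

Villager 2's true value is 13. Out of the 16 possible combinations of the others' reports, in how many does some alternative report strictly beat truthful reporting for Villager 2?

1

Others report (29, 29): truth gives -9; report 6 gives 0 > -9. Violating.
Others report (6, 6): truth gives 0; no alternative beats it.
Others report (6, 13): truth gives 0; no alternative beats it.
(Checking all 16 profiles: 1 has a profitable deviation, 15 do not.)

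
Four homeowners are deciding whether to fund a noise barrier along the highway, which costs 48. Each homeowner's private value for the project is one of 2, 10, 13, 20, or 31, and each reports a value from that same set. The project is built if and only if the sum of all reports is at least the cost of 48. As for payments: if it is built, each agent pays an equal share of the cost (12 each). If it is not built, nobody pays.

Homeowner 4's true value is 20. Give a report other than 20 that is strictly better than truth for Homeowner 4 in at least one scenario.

Suppose Homeowner 1 reports 2, Homeowner 2 reports 2 and Homeowner 3 reports 13.
Report 20: project not built, utility 0.
Report 31: project built, pays 12, utility 20 - 12 = 8.
So reporting 31 beats truth here (8 > 0).

31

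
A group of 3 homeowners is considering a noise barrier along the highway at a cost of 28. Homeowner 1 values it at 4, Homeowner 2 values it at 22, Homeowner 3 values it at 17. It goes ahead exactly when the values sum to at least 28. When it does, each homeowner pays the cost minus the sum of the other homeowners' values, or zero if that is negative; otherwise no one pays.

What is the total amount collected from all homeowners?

Total value 43 ≥ cost 28, so it is built.
Homeowner 1: others sum to 39; max(0, 28 - 39) = 0.
Homeowner 2: others sum to 21; max(0, 28 - 21) = 7.
Homeowner 3: others sum to 26; max(0, 28 - 26) = 2.
Total collected = 0 + 7 + 2 = 9.

9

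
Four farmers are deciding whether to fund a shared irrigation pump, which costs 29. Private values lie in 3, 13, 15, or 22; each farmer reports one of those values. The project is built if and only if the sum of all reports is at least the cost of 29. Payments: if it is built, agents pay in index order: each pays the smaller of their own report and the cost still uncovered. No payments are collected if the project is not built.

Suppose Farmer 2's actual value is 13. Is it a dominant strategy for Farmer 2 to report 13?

Consider the case where Farmer 1 reports 3, Farmer 3 reports 3 and Farmer 4 reports 22.
Truthful report 13: project built, pays 13, utility 13 - 13 = 0.
Report 3 instead: project built, pays 3, utility 13 - 3 = 10.
Since 10 > 0, reporting 3 is strictly better here, so truthful reporting is not dominant.

No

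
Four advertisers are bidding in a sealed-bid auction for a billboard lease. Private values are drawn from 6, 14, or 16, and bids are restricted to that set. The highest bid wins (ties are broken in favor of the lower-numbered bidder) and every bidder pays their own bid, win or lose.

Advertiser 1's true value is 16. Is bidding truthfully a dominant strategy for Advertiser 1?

Consider the case where Advertiser 2 bids 6, Advertiser 3 bids 6 and Advertiser 4 bids 6.
Truthful bid 16: wins, pays 16, utility 16 - 16 = 0.
Bid 6 instead: wins, pays 6, utility 16 - 6 = 10.
Since 10 > 0, bidding 6 is strictly better here, so truthful bidding is not dominant.

No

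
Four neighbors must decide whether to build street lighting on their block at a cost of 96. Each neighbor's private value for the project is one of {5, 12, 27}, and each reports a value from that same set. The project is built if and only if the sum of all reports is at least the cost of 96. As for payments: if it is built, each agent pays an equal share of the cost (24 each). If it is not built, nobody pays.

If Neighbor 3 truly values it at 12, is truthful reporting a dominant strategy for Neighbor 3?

Yes

Check each profile of the others' reports and compare truth against every alternative report.
Others report (5, 5, 5): truth gives 0, best alternative gives 0.
Others report (5, 5, 12): truth gives 0, best alternative gives 0.
Others report (5, 5, 27): truth gives 0, best alternative gives 0.
Others report (5, 12, 5): truth gives 0, best alternative gives 0.
Others report (5, 12, 12): truth gives 0, best alternative gives 0.
Others report (5, 12, 27): truth gives 0, best alternative gives 0.
(Remaining 21 profiles checked similarly; truth is weakly best in each.)
In every case the truthful report is at least as good as any alternative, so it is a dominant strategy.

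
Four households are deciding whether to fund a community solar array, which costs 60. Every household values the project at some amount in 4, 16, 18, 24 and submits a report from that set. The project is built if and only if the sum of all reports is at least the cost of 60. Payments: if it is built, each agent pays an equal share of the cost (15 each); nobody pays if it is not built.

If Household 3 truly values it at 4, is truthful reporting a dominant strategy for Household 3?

Yes

Check each profile of the others' reports and compare truth against every alternative report.
Others report (4, 16, 24): truth gives 0, best alternative gives -11.
Others report (4, 18, 24): truth gives 0, best alternative gives -11.
Others report (4, 24, 16): truth gives 0, best alternative gives -11.
Others report (4, 24, 18): truth gives 0, best alternative gives -11.
Others report (4, 24, 24): truth gives 0, best alternative gives -11.
Others report (16, 4, 24): truth gives 0, best alternative gives -11.
(Remaining 58 profiles checked similarly; truth is weakly best in each.)
In every case the truthful report is at least as good as any alternative, so it is a dominant strategy.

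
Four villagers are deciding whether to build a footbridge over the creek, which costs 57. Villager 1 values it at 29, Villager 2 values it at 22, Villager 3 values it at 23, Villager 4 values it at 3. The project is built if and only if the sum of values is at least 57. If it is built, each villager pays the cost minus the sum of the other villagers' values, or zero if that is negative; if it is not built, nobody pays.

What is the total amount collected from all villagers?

Total value 77 ≥ cost 57, so it is built.
Villager 1: others sum to 48; max(0, 57 - 48) = 9.
Villager 2: others sum to 55; max(0, 57 - 55) = 2.
Villager 3: others sum to 54; max(0, 57 - 54) = 3.
Villager 4: others sum to 74; max(0, 57 - 74) = 0.
Total collected = 9 + 2 + 3 + 0 = 14.

14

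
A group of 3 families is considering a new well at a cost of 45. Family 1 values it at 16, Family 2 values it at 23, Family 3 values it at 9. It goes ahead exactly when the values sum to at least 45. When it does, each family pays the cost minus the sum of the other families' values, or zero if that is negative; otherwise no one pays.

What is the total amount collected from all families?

39

Total value 48 ≥ cost 45, so it is built.
Family 1: others sum to 32; max(0, 45 - 32) = 13.
Family 2: others sum to 25; max(0, 45 - 25) = 20.
Family 3: others sum to 39; max(0, 45 - 39) = 6.
Total collected = 13 + 20 + 6 = 39.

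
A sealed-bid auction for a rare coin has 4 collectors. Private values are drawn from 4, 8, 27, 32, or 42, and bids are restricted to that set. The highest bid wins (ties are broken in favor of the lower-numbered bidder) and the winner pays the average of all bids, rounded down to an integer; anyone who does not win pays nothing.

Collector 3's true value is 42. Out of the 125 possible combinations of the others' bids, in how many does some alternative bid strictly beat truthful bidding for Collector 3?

Others bid (4, 4, 4): truth gives 29; bid 8 gives 37 > 29. Violating.
Others bid (4, 4, 8): truth gives 28; bid 8 gives 36 > 28. Violating.
Others bid (4, 4, 27): truth gives 23; bid 27 gives 27 > 23. Violating.
Others bid (4, 4, 32): truth gives 22; bid 32 gives 24 > 22. Violating.
Others bid (4, 4, 42): truth gives 19; no alternative beats it.
Others bid (4, 8, 42): truth gives 18; no alternative beats it.
(Checking all 125 profiles: 36 have a profitable deviation, 89 do not.)

36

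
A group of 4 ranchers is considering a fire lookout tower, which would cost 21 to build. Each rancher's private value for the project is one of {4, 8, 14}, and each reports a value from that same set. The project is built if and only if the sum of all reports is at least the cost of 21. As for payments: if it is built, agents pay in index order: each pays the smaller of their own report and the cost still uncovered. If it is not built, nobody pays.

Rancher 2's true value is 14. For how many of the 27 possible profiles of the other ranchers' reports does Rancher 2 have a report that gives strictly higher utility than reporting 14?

Others report (4, 4, 8): truth gives 0; report 8 gives 6 > 0. Violating.
Others report (4, 4, 14): truth gives 0; report 4 gives 10 > 0. Violating.
Others report (4, 8, 4): truth gives 0; report 8 gives 6 > 0. Violating.
Others report (4, 8, 8): truth gives 0; report 4 gives 10 > 0. Violating.
Others report (4, 4, 4): truth gives 0; no alternative beats it.
(Checking all 27 profiles: 26 have a profitable deviation, 1 does not.)

26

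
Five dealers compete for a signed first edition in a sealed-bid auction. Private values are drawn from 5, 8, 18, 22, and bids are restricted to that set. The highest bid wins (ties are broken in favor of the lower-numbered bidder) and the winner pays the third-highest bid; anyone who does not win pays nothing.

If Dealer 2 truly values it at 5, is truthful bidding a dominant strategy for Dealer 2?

Check each profile of the others' bids and compare truth against every alternative bid.
Others bid (5, 5, 8, 8): truth gives 0, best alternative gives -3.
Others bid (5, 8, 5, 8): truth gives 0, best alternative gives -3.
Others bid (5, 8, 8, 5): truth gives 0, best alternative gives -3.
Others bid (5, 8, 8, 8): truth gives 0, best alternative gives -3.
Others bid (5, 5, 5, 5): truth gives 0, best alternative gives 0.
Others bid (5, 5, 5, 8): truth gives 0, best alternative gives 0.
(Remaining 250 profiles checked similarly; truth is weakly best in each.)
In every case the truthful bid is at least as good as any alternative, so it is a dominant strategy.

Yes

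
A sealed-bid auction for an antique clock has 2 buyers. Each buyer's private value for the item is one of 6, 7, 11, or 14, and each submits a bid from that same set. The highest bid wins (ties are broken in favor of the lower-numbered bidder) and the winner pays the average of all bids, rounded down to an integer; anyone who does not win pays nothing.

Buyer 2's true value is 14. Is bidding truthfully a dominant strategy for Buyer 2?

Consider the case where Buyer 1 bids 6.
Truthful bid 14: wins, pays 10, utility 14 - 10 = 4.
Bid 7 instead: wins, pays 6, utility 14 - 6 = 8.
Since 8 > 4, bidding 7 is strictly better here, so truthful bidding is not dominant.

No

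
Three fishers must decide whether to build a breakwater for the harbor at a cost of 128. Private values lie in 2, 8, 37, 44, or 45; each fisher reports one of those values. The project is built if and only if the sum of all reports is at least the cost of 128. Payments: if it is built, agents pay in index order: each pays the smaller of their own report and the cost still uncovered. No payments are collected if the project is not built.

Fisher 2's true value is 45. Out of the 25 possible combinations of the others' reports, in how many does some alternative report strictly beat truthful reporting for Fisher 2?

4

Others report (44, 44): truth gives 0; report 44 gives 1 > 0. Violating.
Others report (44, 45): truth gives 0; report 44 gives 1 > 0. Violating.
Others report (45, 44): truth gives 0; report 44 gives 1 > 0. Violating.
Others report (45, 45): truth gives 0; report 44 gives 1 > 0. Violating.
Others report (2, 2): truth gives 0; no alternative beats it.
Others report (2, 8): truth gives 0; no alternative beats it.
(Checking all 25 profiles: 4 have a profitable deviation, 21 do not.)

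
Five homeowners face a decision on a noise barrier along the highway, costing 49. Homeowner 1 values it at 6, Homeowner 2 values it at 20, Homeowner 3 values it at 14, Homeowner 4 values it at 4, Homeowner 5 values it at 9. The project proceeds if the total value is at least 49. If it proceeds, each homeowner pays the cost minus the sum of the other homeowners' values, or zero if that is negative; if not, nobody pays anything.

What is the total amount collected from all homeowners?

33

Total value 53 ≥ cost 49, so it is built.
Homeowner 1: others sum to 47; max(0, 49 - 47) = 2.
Homeowner 2: others sum to 33; max(0, 49 - 33) = 16.
Homeowner 3: others sum to 39; max(0, 49 - 39) = 10.
Homeowner 4: others sum to 49; max(0, 49 - 49) = 0.
Homeowner 5: others sum to 44; max(0, 49 - 44) = 5.
Total collected = 2 + 16 + 10 + 0 + 5 = 33.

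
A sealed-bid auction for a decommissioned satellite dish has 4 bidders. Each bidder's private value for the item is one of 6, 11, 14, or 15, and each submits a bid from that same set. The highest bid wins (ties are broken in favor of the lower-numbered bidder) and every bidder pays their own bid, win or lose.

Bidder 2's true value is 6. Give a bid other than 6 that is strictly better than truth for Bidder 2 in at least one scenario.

Suppose Bidder 1 bids 6, Bidder 3 bids 6 and Bidder 4 bids 6.
Bid 6: loses but pays 6, utility -6.
Bid 11: wins, pays 11, utility 6 - 11 = -5.
So bidding 11 beats truth here (-5 > -6).

11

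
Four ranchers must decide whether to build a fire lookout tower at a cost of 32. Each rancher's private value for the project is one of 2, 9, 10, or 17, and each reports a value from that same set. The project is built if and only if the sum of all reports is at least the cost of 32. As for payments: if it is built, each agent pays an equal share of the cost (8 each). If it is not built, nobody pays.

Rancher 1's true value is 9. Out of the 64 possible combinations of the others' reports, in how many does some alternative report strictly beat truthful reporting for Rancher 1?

15

Others report (2, 2, 17): truth gives 0; report 17 gives 1 > 0. Violating.
Others report (2, 9, 9): truth gives 0; report 17 gives 1 > 0. Violating.
Others report (2, 9, 10): truth gives 0; report 17 gives 1 > 0. Violating.
Others report (2, 10, 9): truth gives 0; report 17 gives 1 > 0. Violating.
Others report (2, 2, 2): truth gives 0; no alternative beats it.
Others report (2, 2, 9): truth gives 0; no alternative beats it.
(Checking all 64 profiles: 15 have a profitable deviation, 49 do not.)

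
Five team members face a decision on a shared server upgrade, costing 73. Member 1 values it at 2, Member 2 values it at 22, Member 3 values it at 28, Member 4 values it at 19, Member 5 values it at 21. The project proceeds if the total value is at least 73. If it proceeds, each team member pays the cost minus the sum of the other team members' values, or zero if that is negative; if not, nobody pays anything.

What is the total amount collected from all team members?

Total value 92 ≥ cost 73, so it is built.
Member 1: others sum to 90; max(0, 73 - 90) = 0.
Member 2: others sum to 70; max(0, 73 - 70) = 3.
Member 3: others sum to 64; max(0, 73 - 64) = 9.
Member 4: others sum to 73; max(0, 73 - 73) = 0.
Member 5: others sum to 71; max(0, 73 - 71) = 2.
Total collected = 0 + 3 + 9 + 0 + 2 = 14.

14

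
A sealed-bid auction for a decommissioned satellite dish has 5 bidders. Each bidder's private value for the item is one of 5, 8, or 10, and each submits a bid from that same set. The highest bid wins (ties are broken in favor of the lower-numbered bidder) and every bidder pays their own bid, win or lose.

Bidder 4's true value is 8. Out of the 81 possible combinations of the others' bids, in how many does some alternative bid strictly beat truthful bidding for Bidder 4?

79

Others bid (5, 5, 5, 10): truth gives -8; bid 10 gives -2 > -8. Violating.
Others bid (5, 5, 8, 5): truth gives -8; bid 10 gives -2 > -8. Violating.
Others bid (5, 5, 8, 8): truth gives -8; bid 10 gives -2 > -8. Violating.
Others bid (5, 5, 8, 10): truth gives -8; bid 10 gives -2 > -8. Violating.
Others bid (5, 5, 5, 5): truth gives 0; no alternative beats it.
Others bid (5, 5, 5, 8): truth gives 0; no alternative beats it.
(Checking all 81 profiles: 79 have a profitable deviation, 2 do not.)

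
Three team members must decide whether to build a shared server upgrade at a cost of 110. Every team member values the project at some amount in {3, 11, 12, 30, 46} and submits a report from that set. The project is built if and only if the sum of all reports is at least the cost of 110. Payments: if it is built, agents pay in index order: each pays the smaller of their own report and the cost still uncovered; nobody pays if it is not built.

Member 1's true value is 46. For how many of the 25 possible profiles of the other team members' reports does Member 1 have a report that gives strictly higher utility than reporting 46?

1

Others report (46, 46): truth gives 0; report 30 gives 16 > 0. Violating.
Others report (3, 3): truth gives 0; no alternative beats it.
Others report (3, 11): truth gives 0; no alternative beats it.
(Checking all 25 profiles: 1 has a profitable deviation, 24 do not.)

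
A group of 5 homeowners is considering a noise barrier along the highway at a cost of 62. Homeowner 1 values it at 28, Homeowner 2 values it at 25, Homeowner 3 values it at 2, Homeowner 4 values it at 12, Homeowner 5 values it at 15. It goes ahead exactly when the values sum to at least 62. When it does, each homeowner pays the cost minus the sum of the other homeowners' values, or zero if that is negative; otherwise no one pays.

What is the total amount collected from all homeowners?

13

Total value 82 ≥ cost 62, so it is built.
Homeowner 1: others sum to 54; max(0, 62 - 54) = 8.
Homeowner 2: others sum to 57; max(0, 62 - 57) = 5.
Homeowner 3: others sum to 80; max(0, 62 - 80) = 0.
Homeowner 4: others sum to 70; max(0, 62 - 70) = 0.
Homeowner 5: others sum to 67; max(0, 62 - 67) = 0.
Total collected = 8 + 5 + 0 + 0 + 0 = 13.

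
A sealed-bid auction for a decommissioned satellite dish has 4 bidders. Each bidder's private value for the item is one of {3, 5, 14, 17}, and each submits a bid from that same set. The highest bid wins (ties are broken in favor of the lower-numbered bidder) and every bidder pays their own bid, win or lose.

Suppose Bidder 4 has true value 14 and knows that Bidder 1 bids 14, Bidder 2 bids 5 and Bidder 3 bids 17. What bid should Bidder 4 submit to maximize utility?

Bid 3: loses but pays 3, utility -3.
Bid 5: loses but pays 5, utility -5.
Bid 14: loses but pays 14, utility -14.
Bid 17: loses but pays 17, utility -17.
The best choice is 3 with utility -3.

3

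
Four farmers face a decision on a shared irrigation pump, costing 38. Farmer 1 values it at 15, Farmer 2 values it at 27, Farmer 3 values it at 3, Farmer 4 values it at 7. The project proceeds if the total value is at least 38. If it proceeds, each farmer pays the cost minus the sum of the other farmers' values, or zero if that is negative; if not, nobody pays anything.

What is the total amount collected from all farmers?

Total value 52 ≥ cost 38, so it is built.
Farmer 1: others sum to 37; max(0, 38 - 37) = 1.
Farmer 2: others sum to 25; max(0, 38 - 25) = 13.
Farmer 3: others sum to 49; max(0, 38 - 49) = 0.
Farmer 4: others sum to 45; max(0, 38 - 45) = 0.
Total collected = 1 + 13 + 0 + 0 = 14.

14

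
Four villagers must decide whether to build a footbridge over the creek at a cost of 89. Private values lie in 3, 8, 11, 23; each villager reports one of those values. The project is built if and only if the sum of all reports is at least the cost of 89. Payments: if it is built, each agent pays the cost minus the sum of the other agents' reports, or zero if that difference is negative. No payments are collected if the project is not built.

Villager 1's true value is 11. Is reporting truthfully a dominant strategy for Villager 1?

Check each profile of the others' reports and compare truth against every alternative report.
Others report (3, 3, 3): truth gives 0, best alternative gives 0.
Others report (3, 3, 8): truth gives 0, best alternative gives 0.
Others report (3, 3, 11): truth gives 0, best alternative gives 0.
Others report (3, 3, 23): truth gives 0, best alternative gives 0.
Others report (3, 8, 3): truth gives 0, best alternative gives 0.
Others report (3, 8, 8): truth gives 0, best alternative gives 0.
(Remaining 58 profiles checked similarly; truth is weakly best in each.)
In every case the truthful report is at least as good as any alternative, so it is a dominant strategy.

Yes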